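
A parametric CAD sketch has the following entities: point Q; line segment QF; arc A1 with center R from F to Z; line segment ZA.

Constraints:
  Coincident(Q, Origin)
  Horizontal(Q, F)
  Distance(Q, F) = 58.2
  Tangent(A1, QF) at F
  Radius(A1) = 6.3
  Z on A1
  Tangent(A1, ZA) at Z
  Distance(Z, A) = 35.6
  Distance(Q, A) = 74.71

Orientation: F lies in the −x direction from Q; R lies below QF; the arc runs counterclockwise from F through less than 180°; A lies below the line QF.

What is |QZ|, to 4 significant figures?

64.84

Checks: ∠(RF, FQ) = 90.00° ✓; |RF| = 6.300 ✓; |RZ| = 6.300 ✓; ∠(RZ, ZA) = 90.00° ✓; |ZA| = 35.60 ✓; |QA| = 74.71 ✓.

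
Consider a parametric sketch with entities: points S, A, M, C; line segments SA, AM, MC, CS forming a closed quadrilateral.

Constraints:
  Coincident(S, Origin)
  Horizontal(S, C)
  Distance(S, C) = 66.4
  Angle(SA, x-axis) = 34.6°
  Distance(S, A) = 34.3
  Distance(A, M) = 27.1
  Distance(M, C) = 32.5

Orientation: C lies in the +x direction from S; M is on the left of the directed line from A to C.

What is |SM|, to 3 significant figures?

61.0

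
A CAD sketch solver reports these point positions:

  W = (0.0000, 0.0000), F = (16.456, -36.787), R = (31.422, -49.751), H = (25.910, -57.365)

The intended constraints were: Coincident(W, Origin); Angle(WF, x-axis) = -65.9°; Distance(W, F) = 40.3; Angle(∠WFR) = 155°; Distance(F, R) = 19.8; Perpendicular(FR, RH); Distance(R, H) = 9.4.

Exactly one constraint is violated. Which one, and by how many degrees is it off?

Perpendicular(FR, RH) — off by 5.00°.

W = (0.00, 0.00) ✓; WF at -65.90° ✓; |WF| = 40.30 ✓; ∠WFR = 155.0° ✓; |FR| = 19.80 ✓; ∠(FR, RH) = 85.00° ✗; |RH| = 9.400 ✓.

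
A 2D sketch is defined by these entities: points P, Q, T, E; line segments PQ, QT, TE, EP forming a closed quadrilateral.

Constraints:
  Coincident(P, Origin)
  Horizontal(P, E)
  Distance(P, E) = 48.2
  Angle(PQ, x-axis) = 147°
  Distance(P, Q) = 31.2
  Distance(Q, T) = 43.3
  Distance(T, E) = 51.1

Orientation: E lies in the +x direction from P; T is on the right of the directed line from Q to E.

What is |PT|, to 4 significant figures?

17.39

P is at the origin; P and E share the same y with |PE| = 48.2 and E in +x, so E = (48.2, 0). PQ runs at 147.0° with |PQ| = 31.2, so Q = (-26.17, 16.99). T is determined by |QT| = 43.3 and |TE| = 51.1 together: it lies at the intersection of circle(Q, 43.3) and circle(E, 51.1). With |QE| = 76.28, the foot of the radical line on QE is 33.32 from Q and the perpendicular offset is √(43.3² − 33.32²) = 27.66. Taking the right-of-QE solution: T = (0.1507, -17.39).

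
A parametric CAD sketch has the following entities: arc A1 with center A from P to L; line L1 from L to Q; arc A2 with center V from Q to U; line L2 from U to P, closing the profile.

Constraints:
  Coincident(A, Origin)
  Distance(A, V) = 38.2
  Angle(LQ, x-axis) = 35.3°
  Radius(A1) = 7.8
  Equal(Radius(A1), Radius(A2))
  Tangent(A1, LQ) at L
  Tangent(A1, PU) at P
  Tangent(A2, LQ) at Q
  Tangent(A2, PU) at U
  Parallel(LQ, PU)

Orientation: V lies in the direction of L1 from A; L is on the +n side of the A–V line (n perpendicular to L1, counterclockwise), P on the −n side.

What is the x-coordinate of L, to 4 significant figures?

-4.507

The slot axis is L1's direction at 35.3°, so u = (cos 35.3°, sin 35.3°) = (0.8161, 0.5779) and n = (−sin 35.3°, cos 35.3°) = (-0.5779, 0.8161). A is at the origin and V lies 38.2 along u from A, so V = 38.2·u = (31.18, 22.07). Tangency of A1 to both parallel lines with radius 7.8 puts L and P at A ± 7.8·n: L = (-4.507, 6.366), P = (4.507, -6.366). So L.x = -4.507.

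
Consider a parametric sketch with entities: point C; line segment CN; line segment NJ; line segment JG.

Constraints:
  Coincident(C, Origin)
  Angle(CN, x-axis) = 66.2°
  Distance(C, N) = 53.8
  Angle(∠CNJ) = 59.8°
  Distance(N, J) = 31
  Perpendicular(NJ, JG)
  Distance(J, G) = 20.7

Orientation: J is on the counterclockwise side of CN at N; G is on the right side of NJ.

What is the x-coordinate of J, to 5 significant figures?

-9.0961

C is at the origin; CN runs at 66.2° with length 53.8, so N = 53.8·(cos 66.2°, sin 66.2°) = (21.711, 49.225). ∠CNJ = 59.8°, so NJ runs at 66.2° + (180° − 59.8°) = 186.40° from the x-axis; with |NJ| = 31.0, J = N + 31.0·(cos 186.40°, sin 186.40°) = (-9.0961, 45.769). So J.x = -9.0961.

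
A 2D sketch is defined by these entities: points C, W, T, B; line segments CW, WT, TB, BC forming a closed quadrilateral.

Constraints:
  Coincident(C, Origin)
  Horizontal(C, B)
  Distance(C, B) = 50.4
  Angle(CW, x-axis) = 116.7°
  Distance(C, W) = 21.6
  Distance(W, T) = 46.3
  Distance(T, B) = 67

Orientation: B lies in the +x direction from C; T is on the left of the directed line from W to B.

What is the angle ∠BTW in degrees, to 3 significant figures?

64.7°

Checks: |WT| = 46.30 ✓; |TB| = 67.00 ✓.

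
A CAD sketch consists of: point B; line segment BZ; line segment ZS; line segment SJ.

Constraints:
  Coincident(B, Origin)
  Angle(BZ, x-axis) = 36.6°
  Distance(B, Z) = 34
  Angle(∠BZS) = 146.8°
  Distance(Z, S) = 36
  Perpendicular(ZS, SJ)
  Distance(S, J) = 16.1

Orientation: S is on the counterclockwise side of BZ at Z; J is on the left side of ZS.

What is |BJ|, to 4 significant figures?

64.50

∠BZS = 146.8°, so ZS runs at 36.6° + (180° − 146.8°) = 69.80° from the x-axis; with |ZS| = 36.0, S = Z + 36.0·(cos 69.80°, sin 69.80°) = (39.73, 54.06). The perpendicularity gives SJ at right angles to ZS; with |SJ| = 16.1 on the left of ZS, J = S + 16.1·(-0.9385, 0.3453) = (24.62, 59.62). Then |BJ| = |J − B| = 64.50.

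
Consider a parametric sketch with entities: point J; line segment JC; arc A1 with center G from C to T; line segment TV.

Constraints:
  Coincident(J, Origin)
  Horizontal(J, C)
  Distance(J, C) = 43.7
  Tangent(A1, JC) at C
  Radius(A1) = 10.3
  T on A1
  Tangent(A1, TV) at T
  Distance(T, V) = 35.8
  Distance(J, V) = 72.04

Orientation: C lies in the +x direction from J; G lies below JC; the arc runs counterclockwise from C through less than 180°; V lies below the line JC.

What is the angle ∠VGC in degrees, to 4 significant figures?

161.0°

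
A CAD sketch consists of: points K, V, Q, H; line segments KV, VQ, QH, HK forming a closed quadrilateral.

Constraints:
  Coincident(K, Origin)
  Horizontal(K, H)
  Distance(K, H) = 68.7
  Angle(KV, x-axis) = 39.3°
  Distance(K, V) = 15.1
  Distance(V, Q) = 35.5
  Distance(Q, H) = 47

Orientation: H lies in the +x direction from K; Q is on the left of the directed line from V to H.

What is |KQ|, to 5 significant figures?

50.551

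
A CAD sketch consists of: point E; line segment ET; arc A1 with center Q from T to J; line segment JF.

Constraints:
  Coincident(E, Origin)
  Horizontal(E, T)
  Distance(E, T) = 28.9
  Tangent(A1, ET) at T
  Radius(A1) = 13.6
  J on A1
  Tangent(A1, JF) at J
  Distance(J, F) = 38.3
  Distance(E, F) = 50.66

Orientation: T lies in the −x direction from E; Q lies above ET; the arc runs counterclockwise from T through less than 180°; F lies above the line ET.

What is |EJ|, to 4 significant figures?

19.37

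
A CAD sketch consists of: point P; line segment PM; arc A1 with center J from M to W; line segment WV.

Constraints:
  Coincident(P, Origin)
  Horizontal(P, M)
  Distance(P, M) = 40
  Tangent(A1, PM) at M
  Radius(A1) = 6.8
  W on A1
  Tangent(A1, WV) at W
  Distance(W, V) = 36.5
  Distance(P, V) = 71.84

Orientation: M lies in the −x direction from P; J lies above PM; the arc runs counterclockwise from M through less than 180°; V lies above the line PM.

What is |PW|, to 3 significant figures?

37.2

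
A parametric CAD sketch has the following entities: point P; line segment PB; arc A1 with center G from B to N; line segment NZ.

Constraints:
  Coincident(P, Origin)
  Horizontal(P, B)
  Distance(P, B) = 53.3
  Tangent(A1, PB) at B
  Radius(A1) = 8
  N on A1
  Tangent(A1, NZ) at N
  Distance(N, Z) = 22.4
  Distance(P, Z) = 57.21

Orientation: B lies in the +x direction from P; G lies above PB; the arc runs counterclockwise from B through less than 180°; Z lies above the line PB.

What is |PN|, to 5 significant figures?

61.288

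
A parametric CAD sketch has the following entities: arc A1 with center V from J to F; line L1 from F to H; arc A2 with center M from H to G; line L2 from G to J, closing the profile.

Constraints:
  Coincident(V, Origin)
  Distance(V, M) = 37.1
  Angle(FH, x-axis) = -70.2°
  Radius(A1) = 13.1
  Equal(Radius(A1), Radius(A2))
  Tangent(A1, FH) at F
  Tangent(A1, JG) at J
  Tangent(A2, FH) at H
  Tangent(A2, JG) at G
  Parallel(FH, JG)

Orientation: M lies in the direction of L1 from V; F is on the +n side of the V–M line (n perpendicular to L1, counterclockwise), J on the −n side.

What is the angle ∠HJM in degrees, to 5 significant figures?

15.782°

Tangency of A1 to both parallel lines with radius 13.1 puts F and J at V ± 13.1·n: F = (12.326, 4.4375), J = (-12.326, -4.4375). Equal radii place H and G the same way about M: H = M + 13.1·n = (24.893, -30.469), G = M − 13.1·n = (0.24164, -39.344). Then cos ∠HJM = JH·JM / (|JH||JM|), giving 15.782°.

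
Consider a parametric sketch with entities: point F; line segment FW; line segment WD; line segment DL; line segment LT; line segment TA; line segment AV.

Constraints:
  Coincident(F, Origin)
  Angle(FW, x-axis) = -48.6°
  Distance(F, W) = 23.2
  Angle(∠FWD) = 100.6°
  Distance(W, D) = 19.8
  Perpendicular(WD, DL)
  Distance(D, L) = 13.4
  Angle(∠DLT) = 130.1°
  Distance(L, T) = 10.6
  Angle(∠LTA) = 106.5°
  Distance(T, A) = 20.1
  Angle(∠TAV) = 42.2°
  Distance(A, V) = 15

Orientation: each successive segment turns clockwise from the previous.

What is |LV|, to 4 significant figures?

12.00

F is at the origin; FW runs at -48.6° with length 23.2, so W = (15.34, -17.40). ∠FWD = 100.6° gives WD at -128.0° from the x-axis; with |WD| = 19.8, D = (3.152, -33.01). The perpendicularity gives DL at right angles to WD, so DL runs at 142.0°; with |DL| = 13.4, L = (-7.407, -24.76). ∠DLT = 130.1° gives LT at 92.10° from the x-axis; with |LT| = 10.6, T = (-7.795, -14.16). ∠LTA = 106.5° gives TA at 18.60° from the x-axis; with |TA| = 20.1, A = (11.25, -7.751). ∠TAV = 42.2° gives AV at -119.2° from the x-axis; with |AV| = 15.0, V = (3.937, -20.85). Then |LV| = |V − L| = 12.00.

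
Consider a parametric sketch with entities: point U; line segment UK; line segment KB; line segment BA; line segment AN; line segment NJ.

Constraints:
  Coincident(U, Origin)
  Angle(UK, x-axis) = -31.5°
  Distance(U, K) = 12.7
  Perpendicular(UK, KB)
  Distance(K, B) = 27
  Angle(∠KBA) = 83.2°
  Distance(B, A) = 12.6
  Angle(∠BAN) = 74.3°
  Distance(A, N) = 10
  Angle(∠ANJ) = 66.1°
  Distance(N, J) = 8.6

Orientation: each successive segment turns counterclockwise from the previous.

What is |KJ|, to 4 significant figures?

22.67

U is at the origin; UK runs at -31.5° with length 12.7, so K = (10.83, -6.636). UK is perpendicular to KB, so KB runs at 58.50°; with |KB| = 27.0, B = (24.94, 16.39). ∠KBA = 83.2° gives BA at 155.3° from the x-axis; with |BA| = 12.6, A = (13.49, 21.65). ∠BAN = 74.3° gives AN at -99.00° from the x-axis; with |AN| = 10.0, N = (11.92, 11.77). ∠ANJ = 66.1° gives NJ at 14.90° from the x-axis; with |NJ| = 8.6, J = (20.24, 13.99). Then |KJ| = |J − K| = 22.67.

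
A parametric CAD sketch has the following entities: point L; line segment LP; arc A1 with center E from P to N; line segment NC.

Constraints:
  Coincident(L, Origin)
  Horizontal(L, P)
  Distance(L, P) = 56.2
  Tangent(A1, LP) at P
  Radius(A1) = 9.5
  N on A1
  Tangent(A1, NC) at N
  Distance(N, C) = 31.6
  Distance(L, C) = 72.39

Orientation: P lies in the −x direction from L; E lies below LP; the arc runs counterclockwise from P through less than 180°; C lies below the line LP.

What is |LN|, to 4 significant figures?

66.49

L is at the origin; L and P share the same y with |LP| = 56.2 and P on the −x side, so P = (-56.20, 0.000). Tangency of A1 to LP means the radius EP is perpendicular to LP, so E = P + (0, -9.5) = (-56.20, -9.500). Since EN ⟂ NC (tangency), |EC| = √(9.5² + 31.6²) = 33.00 regardless of where N sits on A1. So C lies on both circle(L, 72.39) and circle(E, 33.00); the below-LP intersection is C = (-58.67, -42.40). N is the foot of the tangent from C: N = (-65.48, -11.55).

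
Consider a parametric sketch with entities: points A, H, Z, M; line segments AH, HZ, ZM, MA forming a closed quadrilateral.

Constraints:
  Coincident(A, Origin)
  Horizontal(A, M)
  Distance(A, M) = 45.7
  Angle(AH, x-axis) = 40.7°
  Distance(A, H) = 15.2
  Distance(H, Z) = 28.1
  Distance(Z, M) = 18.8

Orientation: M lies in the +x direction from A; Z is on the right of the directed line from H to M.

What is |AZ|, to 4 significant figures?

32.29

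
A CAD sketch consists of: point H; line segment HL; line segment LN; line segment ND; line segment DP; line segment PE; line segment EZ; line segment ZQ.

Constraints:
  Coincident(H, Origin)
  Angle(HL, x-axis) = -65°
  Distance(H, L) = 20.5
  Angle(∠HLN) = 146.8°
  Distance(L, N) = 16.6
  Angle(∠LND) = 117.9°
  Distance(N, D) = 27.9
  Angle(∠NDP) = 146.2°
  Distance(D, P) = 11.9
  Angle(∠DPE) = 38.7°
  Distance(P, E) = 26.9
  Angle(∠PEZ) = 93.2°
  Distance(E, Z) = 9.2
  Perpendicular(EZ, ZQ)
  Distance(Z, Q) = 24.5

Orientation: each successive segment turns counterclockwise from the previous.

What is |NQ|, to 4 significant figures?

34.14

H is at the origin; HL runs at -65.0° with length 20.5, so L = (8.664, -18.58). ∠HLN = 146.8° gives LN at -31.80° from the x-axis; with |LN| = 16.6, N = (22.77, -27.33). ∠LND = 117.9° gives ND at 30.30° from the x-axis; with |ND| = 27.9, D = (46.86, -13.25). ∠NDP = 146.2° gives DP at 64.10° from the x-axis; with |DP| = 11.9, P = (52.06, -2.546). ∠DPE = 38.7° gives PE at -154.6° from the x-axis; with |PE| = 26.9, E = (27.76, -14.08). ∠PEZ = 93.2° gives EZ at -67.80° from the x-axis; with |EZ| = 9.2, Z = (31.23, -22.60). EZ ⟂ ZQ, so ZQ runs at 22.20°; with |ZQ| = 24.5, Q = (53.92, -13.34). Then |NQ| = |Q − N| = 34.14.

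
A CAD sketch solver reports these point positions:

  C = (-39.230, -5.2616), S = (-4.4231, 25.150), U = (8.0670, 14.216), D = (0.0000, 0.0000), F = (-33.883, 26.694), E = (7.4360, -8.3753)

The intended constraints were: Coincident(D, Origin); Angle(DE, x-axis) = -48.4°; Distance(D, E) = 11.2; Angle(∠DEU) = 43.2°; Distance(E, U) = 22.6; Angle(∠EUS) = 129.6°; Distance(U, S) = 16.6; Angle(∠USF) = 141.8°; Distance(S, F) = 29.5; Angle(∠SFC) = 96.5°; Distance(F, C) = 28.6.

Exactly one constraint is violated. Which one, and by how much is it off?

Distance(F, C) = 28.6 — off by 3.80.

D = (0.00, 0.00) ✓; DE at -48.40° ✓; |DE| = 11.20 ✓; ∠DEU = 43.20° ✓; |EU| = 22.60 ✓; ∠EUS = 129.6° ✓; |US| = 16.60 ✓; ∠USF = 141.8° ✓; |SF| = 29.50 ✓; ∠SFC = 96.50° ✓; |FC| = 32.40 ✗.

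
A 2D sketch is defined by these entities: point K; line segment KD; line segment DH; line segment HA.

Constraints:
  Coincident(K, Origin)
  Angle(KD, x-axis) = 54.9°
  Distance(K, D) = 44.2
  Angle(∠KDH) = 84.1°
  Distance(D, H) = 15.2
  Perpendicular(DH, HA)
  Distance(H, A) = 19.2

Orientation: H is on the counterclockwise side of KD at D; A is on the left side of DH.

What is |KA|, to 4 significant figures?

26.96

∠KDH = 84.1°, so DH runs at 54.9° + (180° − 84.1°) = 150.8° from the x-axis; with |DH| = 15.2, H = D + 15.2·(cos 150.8°, sin 150.8°) = (12.15, 43.58). The perpendicularity gives HA at right angles to DH; with |HA| = 19.2 on the left of DH, A = H + 19.2·(-0.4879, -0.8729) = (2.780, 26.82). Then |KA| = |A − K| = 26.96.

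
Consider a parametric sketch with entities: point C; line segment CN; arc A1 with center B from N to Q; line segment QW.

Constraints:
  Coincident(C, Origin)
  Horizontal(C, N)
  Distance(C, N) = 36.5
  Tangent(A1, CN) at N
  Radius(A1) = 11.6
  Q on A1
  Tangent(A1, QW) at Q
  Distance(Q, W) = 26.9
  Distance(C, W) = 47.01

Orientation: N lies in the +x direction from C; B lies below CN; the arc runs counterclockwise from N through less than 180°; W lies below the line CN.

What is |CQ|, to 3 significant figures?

27.7

C is at the origin; C and N share the same y with |CN| = 36.5 and N on the +x side, so N = (36.5, 0.00). Tangency of A1 to CN means the radius BN is perpendicular to CN, so B = N + (0, -11.6) = (36.5, -11.6). Since BQ ⟂ QW (tangency), |BW| = √(11.6² + 26.9²) = 29.3 regardless of where Q sits on A1. So W lies on both circle(C, 47.01) and circle(B, 29.3); the below-CN intersection is W = (26.2, -39.0). Q is the foot of the tangent from W: Q = (24.9, -12.2).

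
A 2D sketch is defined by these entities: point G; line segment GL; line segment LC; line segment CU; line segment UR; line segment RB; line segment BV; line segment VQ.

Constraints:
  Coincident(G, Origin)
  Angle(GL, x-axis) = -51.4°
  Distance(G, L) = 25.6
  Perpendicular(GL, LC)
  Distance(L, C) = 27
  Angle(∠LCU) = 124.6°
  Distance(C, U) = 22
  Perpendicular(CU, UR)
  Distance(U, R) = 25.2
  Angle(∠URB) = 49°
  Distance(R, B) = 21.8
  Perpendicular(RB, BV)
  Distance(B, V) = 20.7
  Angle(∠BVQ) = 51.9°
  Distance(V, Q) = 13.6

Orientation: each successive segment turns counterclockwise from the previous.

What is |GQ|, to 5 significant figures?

32.343

G is at the origin; GL runs at -51.4° with length 25.6, so L = (15.971, -20.007). The perpendicularity gives LC at right angles to GL, so LC runs at 38.600°; with |LC| = 27.0, C = (37.072, -3.1622). ∠LCU = 124.6° gives CU at 94.000° from the x-axis; with |CU| = 22.0, U = (35.538, 18.784). CU is perpendicular to UR, so UR runs at -176.00°; with |UR| = 25.2, R = (10.399, 17.026). ∠URB = 49.0° gives RB at -45.000° from the x-axis; with |RB| = 21.8, B = (25.814, 1.6114). RB ⟂ BV, so BV runs at 45.000°; with |BV| = 20.7, V = (40.451, 16.249). ∠BVQ = 51.9° gives VQ at 173.10° from the x-axis; with |VQ| = 13.6, Q = (26.950, 17.882). Then |GQ| = |Q − G| = 32.343.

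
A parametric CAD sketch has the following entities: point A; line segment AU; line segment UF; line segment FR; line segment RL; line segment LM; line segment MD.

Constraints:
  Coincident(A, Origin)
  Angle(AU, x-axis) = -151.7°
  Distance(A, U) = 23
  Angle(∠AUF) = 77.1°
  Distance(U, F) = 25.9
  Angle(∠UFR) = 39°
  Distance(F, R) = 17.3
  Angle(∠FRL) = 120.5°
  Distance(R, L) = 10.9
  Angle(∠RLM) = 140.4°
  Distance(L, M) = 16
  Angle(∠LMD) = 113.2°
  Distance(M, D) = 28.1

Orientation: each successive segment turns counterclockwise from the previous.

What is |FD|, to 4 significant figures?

32.78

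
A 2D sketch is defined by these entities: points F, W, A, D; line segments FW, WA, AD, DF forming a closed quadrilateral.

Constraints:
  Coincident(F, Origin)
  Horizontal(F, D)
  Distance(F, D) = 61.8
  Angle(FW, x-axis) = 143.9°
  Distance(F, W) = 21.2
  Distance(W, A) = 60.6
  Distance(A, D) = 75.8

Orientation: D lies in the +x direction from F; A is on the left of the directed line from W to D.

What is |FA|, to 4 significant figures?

64.43

F is at the origin; F and D share the same y with |FD| = 61.8 and D in +x, so D = (61.8, 0). FW runs at 143.9° with |FW| = 21.2, so W = (-17.13, 12.49). A is determined by |WA| = 60.6 and |AD| = 75.8 together: it lies at the intersection of circle(W, 60.6) and circle(D, 75.8). With |WD| = 79.91, the foot of the radical line on WD is 26.98 from W and the perpendicular offset is √(60.6² − 26.98²) = 54.26. Taking the left-of-WD solution: A = (18.00, 61.87).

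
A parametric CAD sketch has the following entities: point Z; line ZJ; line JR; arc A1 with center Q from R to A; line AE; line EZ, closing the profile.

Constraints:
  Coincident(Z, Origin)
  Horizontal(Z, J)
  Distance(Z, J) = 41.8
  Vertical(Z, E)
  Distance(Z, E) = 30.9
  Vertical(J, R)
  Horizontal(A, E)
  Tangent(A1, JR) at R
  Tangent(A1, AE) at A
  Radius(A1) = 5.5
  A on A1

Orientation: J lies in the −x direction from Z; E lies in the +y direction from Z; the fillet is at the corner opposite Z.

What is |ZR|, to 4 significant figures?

48.91

Z is at the origin; Z and J share the same y with |ZJ| = 41.8 and J on the −x side, so J = (-41.80, 0.000). Z and E share the same x with |ZE| = 30.9 and E on the +y side, so E = (0.000, 30.90). The virtual corner opposite Z is at (-41.80, 30.90). Since A1 is tangent to JR there, QR ⟂ JR and A1 meets AE tangentially, so QA is at right angles to AE, with radius 5.5, so the center Q sits 5.5 in from both sides at Q = (-36.30, 25.40). That places the tangent points at R = (-41.80, 25.40) on JR and A = (-36.30, 30.90) on AE. Then |ZR| = |R − Z| = 48.91.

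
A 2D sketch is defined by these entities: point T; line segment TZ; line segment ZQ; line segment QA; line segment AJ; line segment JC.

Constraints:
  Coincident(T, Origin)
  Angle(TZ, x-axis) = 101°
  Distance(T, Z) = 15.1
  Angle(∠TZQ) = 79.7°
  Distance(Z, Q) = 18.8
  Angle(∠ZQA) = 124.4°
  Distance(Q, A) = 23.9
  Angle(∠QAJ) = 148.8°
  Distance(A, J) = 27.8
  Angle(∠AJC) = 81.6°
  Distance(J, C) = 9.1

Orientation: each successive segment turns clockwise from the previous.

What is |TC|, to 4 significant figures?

38.72

T is at the origin; TZ runs at 101.0° with length 15.1, so Z = (-2.881, 14.82). ∠TZQ = 79.7° gives ZQ at 0.7000° from the x-axis; with |ZQ| = 18.8, Q = (15.92, 15.05). ∠ZQA = 124.4° gives QA at -54.90° from the x-axis; with |QA| = 23.9, A = (29.66, -4.502). ∠QAJ = 148.8° gives AJ at -86.10° from the x-axis; with |AJ| = 27.8, J = (31.55, -32.24). ∠AJC = 81.6° gives JC at 175.5° from the x-axis; with |JC| = 9.1, C = (22.48, -31.52). Then |TC| = |C − T| = 38.72.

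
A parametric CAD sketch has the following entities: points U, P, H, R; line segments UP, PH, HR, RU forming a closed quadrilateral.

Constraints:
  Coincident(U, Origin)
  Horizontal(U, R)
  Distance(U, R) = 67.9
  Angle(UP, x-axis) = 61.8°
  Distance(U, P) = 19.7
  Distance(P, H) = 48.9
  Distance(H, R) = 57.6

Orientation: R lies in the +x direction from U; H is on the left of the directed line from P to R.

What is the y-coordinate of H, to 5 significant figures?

52.223

U is at the origin; UR is horizontal with |UR| = 67.9 and R in +x, so R = (67.9, 0). UP runs at 61.8° with |UP| = 19.7, so P = (9.3093, 17.362). H is determined by |PH| = 48.9 and |HR| = 57.6 together: it lies at the intersection of circle(P, 48.9) and circle(R, 57.6). With |PR| = 61.109, the foot of the radical line on PR is 22.973 from P and the perpendicular offset is √(48.9² − 22.973²) = 43.168. Taking the left-of-PR solution: H = (43.600, 52.223).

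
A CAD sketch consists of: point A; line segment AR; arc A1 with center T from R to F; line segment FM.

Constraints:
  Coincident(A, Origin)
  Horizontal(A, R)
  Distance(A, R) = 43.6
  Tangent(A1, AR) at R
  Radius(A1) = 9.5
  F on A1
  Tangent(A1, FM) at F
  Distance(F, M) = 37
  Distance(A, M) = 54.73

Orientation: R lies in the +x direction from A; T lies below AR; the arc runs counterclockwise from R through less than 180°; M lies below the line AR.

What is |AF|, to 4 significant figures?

35.21

Checks: |TF| = 9.500 ✓; ∠(TF, FM) = 90.00° ✓; |FM| = 37.00 ✓; |AM| = 54.73 ✓.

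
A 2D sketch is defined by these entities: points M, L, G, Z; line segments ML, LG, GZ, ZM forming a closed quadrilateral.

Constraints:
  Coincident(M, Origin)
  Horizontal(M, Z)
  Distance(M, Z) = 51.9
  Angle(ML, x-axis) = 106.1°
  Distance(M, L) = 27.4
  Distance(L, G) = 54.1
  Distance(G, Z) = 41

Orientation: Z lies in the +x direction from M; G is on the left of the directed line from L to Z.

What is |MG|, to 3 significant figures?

60.2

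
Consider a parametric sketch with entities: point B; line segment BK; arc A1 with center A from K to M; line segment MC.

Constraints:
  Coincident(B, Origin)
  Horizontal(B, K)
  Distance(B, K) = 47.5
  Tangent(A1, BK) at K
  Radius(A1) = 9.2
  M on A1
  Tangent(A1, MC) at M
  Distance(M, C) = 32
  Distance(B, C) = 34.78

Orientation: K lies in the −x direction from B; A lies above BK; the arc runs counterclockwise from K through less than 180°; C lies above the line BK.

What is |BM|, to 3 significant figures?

40.5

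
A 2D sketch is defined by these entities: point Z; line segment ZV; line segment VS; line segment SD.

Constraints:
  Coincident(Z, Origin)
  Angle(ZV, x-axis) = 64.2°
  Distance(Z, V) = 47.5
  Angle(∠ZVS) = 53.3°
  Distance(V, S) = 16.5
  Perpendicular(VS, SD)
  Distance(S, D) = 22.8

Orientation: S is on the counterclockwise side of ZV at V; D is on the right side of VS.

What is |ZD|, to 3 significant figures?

62.0

Z is at the origin; ZV runs at 64.2° with length 47.5, so V = 47.5·(cos 64.2°, sin 64.2°) = (20.7, 42.8). ∠ZVS = 53.3°, so VS runs at 64.2° + (180° − 53.3°) = 191° from the x-axis; with |VS| = 16.5, S = V + 16.5·(cos 191°, sin 191°) = (4.47, 39.6). The perpendicularity gives SD at right angles to VS; with |SD| = 22.8 on the right of VS, D = S + 22.8·(-0.189, 0.982) = (0.160, 62.0). Then |ZD| = |D − Z| = 62.0.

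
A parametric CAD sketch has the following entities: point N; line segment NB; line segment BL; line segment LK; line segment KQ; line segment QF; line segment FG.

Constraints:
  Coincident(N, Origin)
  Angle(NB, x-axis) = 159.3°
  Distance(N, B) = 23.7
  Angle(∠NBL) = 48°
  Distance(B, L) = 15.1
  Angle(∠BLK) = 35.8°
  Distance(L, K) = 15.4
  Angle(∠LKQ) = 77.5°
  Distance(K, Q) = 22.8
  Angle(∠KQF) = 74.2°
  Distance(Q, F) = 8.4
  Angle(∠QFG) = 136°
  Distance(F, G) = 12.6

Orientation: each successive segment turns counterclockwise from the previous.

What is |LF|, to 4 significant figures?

18.53

∠LKQ = 77.5° gives KQ at 178.0° from the x-axis; with |KQ| = 22.8, Q = (-35.62, 10.01). ∠KQF = 74.2° gives QF at -76.20° from the x-axis; with |QF| = 8.4, F = (-33.61, 1.856). Then |LF| = |F − L| = 18.53.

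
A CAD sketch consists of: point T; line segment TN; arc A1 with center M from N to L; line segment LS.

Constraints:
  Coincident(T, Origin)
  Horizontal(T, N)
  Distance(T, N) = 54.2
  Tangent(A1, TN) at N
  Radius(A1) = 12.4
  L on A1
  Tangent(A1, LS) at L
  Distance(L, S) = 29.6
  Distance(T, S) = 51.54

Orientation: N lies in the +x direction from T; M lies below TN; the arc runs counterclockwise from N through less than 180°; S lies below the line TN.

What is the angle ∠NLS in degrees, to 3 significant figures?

142°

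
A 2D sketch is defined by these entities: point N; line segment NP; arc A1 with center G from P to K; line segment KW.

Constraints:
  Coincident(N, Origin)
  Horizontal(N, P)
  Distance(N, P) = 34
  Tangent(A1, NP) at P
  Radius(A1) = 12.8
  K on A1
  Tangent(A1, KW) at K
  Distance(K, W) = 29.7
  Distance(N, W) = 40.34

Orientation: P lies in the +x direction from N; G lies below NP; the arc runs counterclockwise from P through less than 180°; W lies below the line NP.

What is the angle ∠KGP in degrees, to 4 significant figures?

74.37°

Checks: |GK| = 12.80 ✓; ∠(GK, KW) = 90.00° ✓; |KW| = 29.70 ✓; |NW| = 40.34 ✓.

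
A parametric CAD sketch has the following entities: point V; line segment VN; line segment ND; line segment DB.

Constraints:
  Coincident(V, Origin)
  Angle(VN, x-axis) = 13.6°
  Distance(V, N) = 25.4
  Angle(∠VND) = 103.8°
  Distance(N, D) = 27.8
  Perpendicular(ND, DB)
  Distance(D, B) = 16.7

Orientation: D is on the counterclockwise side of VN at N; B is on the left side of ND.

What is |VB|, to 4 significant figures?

34.78

V is at the origin; VN runs at 13.6° with length 25.4, so N = 25.4·(cos 13.6°, sin 13.6°) = (24.69, 5.973). ∠VND = 103.8°, so ND runs at 13.6° + (180° − 103.8°) = 89.80° from the x-axis; with |ND| = 27.8, D = N + 27.8·(cos 89.80°, sin 89.80°) = (24.78, 33.77). ND ⟂ DB; with |DB| = 16.7 on the left of ND, B = D + 16.7·(-1.000, 0.003491) = (8.085, 33.83). Then |VB| = |B − V| = 34.78.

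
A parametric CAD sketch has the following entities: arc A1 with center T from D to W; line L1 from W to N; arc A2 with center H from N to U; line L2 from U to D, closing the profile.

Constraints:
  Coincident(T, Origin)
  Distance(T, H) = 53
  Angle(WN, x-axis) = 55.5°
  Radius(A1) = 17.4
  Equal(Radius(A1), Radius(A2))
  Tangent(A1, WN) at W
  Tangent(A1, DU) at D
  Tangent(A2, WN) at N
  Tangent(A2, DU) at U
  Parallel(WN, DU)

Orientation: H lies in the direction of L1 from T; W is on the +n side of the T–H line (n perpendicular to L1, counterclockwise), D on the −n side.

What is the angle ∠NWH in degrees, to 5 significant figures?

18.175°

The slot axis is L1's direction at 55.5°, so u = (cos 55.5°, sin 55.5°) = (0.56641, 0.82413) and n = (−sin 55.5°, cos 55.5°) = (-0.82413, 0.56641). T is at the origin and H lies 53.0 along u from T, so H = 53.0·u = (30.020, 43.679). Tangency of A1 to both parallel lines with radius 17.4 puts W and D at T ± 17.4·n: W = (-14.340, 9.8555), D = (14.340, -9.8555). Equal radii place N and U the same way about H: N = H + 17.4·n = (15.680, 53.534), U = H − 17.4·n = (44.359, 33.823). Then cos ∠NWH = WN·WH / (|WN||WH|), giving 18.175°.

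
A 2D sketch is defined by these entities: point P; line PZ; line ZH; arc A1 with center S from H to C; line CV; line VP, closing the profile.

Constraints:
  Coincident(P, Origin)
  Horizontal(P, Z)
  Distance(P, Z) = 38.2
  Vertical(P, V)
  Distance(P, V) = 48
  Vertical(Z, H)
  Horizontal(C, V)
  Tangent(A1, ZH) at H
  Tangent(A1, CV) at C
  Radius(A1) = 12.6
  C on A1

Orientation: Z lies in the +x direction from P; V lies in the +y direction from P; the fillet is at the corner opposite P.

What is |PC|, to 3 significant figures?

54.4

P is at the origin; PZ is horizontal with |PZ| = 38.2 and Z on the +x side, so Z = (38.2, 0.00). P and V share the same x with |PV| = 48.0 and V on the +y side, so V = (0.00, 48.0). The virtual corner opposite P is at (38.2, 48.0). Since A1 is tangent to ZH there, SH ⟂ ZH and since A1 is tangent to CV there, SC ⟂ CV, with radius 12.6, so the center S sits 12.6 in from both sides at S = (25.6, 35.4). That places the tangent points at H = (38.2, 35.4) on ZH and C = (25.6, 48.0) on CV. Then |PC| = |C − P| = 54.4.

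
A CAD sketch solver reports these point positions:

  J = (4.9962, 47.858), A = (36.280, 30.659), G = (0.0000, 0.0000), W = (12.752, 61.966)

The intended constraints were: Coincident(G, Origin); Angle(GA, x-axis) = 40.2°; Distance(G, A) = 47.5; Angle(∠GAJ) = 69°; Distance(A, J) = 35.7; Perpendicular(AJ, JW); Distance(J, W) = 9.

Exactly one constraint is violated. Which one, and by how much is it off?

Distance(J, W) = 9 — off by 7.10.

G = (0.00, 0.00) ✓; GA at 40.20° ✓; |GA| = 47.50 ✓; ∠GAJ = 69.00° ✓; |AJ| = 35.70 ✓; ∠(AJ, JW) = 90.00° ✓; |JW| = 16.10 ✗.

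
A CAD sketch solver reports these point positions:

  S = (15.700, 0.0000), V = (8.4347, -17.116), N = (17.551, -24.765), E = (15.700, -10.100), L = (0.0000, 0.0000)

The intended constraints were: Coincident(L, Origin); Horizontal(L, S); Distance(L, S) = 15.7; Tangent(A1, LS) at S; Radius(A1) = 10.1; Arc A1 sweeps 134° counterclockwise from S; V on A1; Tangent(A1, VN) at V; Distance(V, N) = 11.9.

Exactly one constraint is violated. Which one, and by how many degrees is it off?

Tangent(A1, VN) at V — off by 6.00°.

L = (0.00, 0.00) ✓; L.y = 0.00, S.y = 0.00 ✓; |LS| = 15.70 ✓; ∠(ES, SL) = 90.00° ✓; |ES| = 10.10 ✓; bearing(E→V) − bearing(E→S) = 134.0° ✓; |EV| = 10.10 ✓; ∠(EV, VN) = 84.00° ✗; |VN| = 11.90 ✓.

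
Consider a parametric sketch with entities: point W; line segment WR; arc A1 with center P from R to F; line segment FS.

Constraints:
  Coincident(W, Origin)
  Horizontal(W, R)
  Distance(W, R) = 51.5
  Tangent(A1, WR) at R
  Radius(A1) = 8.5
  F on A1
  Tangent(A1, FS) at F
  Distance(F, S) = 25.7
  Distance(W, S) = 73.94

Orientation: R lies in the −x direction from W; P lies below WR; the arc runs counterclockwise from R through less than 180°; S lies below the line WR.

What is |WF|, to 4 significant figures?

59.89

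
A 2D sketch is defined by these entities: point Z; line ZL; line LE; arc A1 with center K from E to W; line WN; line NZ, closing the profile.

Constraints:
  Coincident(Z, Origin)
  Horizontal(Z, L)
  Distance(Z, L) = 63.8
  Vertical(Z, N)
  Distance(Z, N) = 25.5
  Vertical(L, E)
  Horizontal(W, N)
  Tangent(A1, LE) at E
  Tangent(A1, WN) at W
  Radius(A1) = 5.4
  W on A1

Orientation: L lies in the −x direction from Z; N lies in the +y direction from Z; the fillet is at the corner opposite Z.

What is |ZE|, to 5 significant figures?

66.891

Z is at the origin; ZL is horizontal with |ZL| = 63.8 and L on the −x side, so L = (-63.800, 0.0000). Z and N share the same x with |ZN| = 25.5 and N on the +y side, so N = (0.0000, 25.500). The virtual corner opposite Z is at (-63.800, 25.500). Tangency of A1 to LE means the radius KE is perpendicular to LE and tangency of A1 to WN means the radius KW is perpendicular to WN, with radius 5.4, so the center K sits 5.4 in from both sides at K = (-58.400, 20.100). That places the tangent points at E = (-63.800, 20.100) on LE and W = (-58.400, 25.500) on WN. Then |ZE| = |E − Z| = 66.891.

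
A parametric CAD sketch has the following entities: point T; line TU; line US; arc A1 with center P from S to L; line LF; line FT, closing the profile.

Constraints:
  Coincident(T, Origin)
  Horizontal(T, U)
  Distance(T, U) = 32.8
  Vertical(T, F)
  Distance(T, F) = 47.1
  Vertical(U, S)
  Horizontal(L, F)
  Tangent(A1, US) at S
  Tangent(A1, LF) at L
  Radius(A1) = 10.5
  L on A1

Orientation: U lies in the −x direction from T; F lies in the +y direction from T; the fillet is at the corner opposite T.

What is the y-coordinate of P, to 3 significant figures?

36.6

T and F share the same x with |TF| = 47.1 and F on the +y side, so F = (0.00, 47.1). The virtual corner opposite T is at (-32.8, 47.1). A1 meets US tangentially, so PS is at right angles to US and the tangent condition forces PL to be normal to LF, with radius 10.5, so the center P sits 10.5 in from both sides at P = (-22.3, 36.6). So P.y = 36.6.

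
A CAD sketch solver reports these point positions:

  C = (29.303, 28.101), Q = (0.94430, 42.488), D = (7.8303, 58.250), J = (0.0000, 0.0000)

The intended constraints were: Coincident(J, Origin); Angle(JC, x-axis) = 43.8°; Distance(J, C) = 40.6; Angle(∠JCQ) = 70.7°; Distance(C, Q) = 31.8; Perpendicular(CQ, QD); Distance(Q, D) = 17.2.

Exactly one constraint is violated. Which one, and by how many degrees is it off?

Perpendicular(CQ, QD) — off by 3.30°.

J = (0.00, 0.00) ✓; JC at 43.80° ✓; |JC| = 40.60 ✓; ∠JCQ = 70.70° ✓; |CQ| = 31.80 ✓; ∠(CQ, QD) = 86.70° ✗; |QD| = 17.20 ✓.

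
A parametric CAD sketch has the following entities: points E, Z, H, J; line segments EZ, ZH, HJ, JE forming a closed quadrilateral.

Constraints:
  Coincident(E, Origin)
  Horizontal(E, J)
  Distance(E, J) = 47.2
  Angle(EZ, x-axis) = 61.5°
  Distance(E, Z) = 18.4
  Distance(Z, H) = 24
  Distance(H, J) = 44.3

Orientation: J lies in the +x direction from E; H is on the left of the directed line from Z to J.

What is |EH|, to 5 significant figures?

42.369

Checks: E.y = 0.00, J.y = 0.00 ✓; |ZH| = 24.00 ✓; |HJ| = 44.30 ✓.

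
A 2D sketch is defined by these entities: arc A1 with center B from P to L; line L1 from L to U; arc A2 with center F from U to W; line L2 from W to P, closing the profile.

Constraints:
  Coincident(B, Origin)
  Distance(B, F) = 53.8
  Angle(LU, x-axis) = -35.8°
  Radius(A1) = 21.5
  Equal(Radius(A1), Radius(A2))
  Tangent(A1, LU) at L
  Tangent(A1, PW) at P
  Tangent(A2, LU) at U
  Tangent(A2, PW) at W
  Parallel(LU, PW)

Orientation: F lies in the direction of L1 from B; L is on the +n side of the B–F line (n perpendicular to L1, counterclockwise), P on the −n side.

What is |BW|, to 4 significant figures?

57.94

The slot axis is L1's direction at -35.8°, so u = (cos -35.8°, sin -35.8°) = (0.8111, -0.5850) and n = (−sin -35.8°, cos -35.8°) = (0.5850, 0.8111). B is at the origin and F lies 53.8 along u from B, so F = 53.8·u = (43.64, -31.47). Tangency of A1 to both parallel lines with radius 21.5 puts L and P at B ± 21.5·n: L = (12.58, 17.44), P = (-12.58, -17.44). Equal radii place U and W the same way about F: U = F + 21.5·n = (56.21, -14.03), W = F − 21.5·n = (31.06, -48.91). Then |BW| = |W − B| = 57.94.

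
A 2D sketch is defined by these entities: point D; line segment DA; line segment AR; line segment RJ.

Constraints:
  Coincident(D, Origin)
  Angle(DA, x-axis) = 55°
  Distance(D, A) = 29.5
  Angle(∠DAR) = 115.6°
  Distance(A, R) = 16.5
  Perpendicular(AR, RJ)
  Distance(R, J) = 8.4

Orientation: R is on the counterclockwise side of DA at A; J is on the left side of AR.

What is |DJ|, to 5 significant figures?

34.449

D is at the origin; DA runs at 55.0° with length 29.5, so A = 29.5·(cos 55.0°, sin 55.0°) = (16.921, 24.165). ∠DAR = 115.6°, so AR runs at 55.0° + (180° − 115.6°) = 119.40° from the x-axis; with |AR| = 16.5, R = A + 16.5·(cos 119.40°, sin 119.40°) = (8.8206, 38.540). The perpendicularity gives RJ at right angles to AR; with |RJ| = 8.4 on the left of AR, J = R + 8.4·(-0.87121, -0.49090) = (1.5024, 34.416). Then |DJ| = |J − D| = 34.449.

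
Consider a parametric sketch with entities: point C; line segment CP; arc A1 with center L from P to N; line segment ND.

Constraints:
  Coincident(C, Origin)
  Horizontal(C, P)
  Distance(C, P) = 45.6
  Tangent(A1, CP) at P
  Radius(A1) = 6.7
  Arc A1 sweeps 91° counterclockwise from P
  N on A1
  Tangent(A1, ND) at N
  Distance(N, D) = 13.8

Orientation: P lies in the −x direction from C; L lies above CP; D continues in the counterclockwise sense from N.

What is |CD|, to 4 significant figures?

44.24

C is at the origin; CP is horizontal with |CP| = 45.6 and P on the −x side, so P = (-45.60, 0.000). Tangency of A1 to CP means the radius LP is perpendicular to CP, so L = P + (0, 6.7) = (-45.60, 6.700). On A1, P sits at bearing -90° from L; a 91° counterclockwise sweep puts N at bearing 1°, so N = L + 6.7·(cos 1°, sin 1°) = (-38.90, 6.817). Tangency of A1 to ND means the radius LN is perpendicular to ND, so ND runs along (−sin 1°, cos 1°); with |ND| = 13.8, D = (-39.14, 20.61). Then |CD| = |D − C| = 44.24.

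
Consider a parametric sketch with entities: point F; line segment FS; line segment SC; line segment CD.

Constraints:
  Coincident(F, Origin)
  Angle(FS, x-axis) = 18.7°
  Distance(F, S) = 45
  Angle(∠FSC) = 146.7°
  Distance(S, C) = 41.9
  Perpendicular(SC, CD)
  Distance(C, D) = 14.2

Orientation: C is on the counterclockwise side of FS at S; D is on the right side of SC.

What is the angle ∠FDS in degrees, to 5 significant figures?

7.3515°

F is at the origin; FS runs at 18.7° with length 45.0, so S = 45.0·(cos 18.7°, sin 18.7°) = (42.624, 14.428). ∠FSC = 146.7°, so SC runs at 18.7° + (180° − 146.7°) = 52.000° from the x-axis; with |SC| = 41.9, C = S + 41.9·(cos 52.000°, sin 52.000°) = (68.421, 47.445). SC ⟂ CD; with |CD| = 14.2 on the right of SC, D = C + 14.2·(0.78801, -0.61566) = (79.610, 38.703). Then cos ∠FDS = DF·DS / (|DF||DS|), giving 7.3515°.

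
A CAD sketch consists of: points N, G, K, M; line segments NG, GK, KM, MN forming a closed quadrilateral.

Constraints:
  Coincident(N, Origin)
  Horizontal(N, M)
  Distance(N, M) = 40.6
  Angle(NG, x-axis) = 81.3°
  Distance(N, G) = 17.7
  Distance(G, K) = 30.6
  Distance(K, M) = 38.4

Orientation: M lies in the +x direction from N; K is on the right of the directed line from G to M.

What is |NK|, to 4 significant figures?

13.80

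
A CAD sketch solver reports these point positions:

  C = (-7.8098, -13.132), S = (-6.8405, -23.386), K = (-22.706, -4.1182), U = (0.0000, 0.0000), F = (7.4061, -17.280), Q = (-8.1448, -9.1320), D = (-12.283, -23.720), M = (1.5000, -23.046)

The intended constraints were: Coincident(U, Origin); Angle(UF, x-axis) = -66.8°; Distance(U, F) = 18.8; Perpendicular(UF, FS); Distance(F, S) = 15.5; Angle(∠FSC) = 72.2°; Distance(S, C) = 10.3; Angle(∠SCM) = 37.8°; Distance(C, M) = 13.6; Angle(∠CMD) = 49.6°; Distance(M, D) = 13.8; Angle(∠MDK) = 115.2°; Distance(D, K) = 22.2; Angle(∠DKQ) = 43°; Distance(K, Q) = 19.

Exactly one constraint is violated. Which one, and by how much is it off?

Distance(K, Q) = 19 — off by 3.60.

U = (0.00, 0.00) ✓; UF at -66.80° ✓; |UF| = 18.80 ✓; ∠(UF, FS) = 90.00° ✓; |FS| = 15.50 ✓; ∠FSC = 72.20° ✓; |SC| = 10.30 ✓; ∠SCM = 37.80° ✓; |CM| = 13.60 ✓; ∠CMD = 49.60° ✓; |MD| = 13.80 ✓; ∠MDK = 115.2° ✓; |DK| = 22.20 ✓; ∠DKQ = 43.00° ✓; |KQ| = 15.40 ✗.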